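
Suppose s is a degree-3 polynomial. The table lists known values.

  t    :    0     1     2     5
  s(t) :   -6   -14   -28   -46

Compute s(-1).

Write s(t) = at³ + bt² + ct + d; the 4 given values yield a linear system in the 4 coefficients.
Solving, s(t) = t³ - 6t² - 3t - 6.
Then s(-1) = -10.

-10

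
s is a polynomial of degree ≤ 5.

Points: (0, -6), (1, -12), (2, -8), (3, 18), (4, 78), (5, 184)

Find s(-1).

First differences: -6, 4, 26, 60, 106. Second differences: 10, 22, 34, 46. Third differences: 12, 12, 12.
Level-3 differences are constant, so s has degree 3.
Fitting a degree-3 polynomial gives s(t) = 2t³ - t² - 7t - 6.
Then s(-1) = -2.

-2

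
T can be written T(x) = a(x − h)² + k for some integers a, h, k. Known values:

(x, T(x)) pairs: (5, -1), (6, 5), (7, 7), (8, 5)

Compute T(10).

First differences 6, 2, -2; second difference -4 = 2a, so a = -2.
Expanding, the x-coefficient is −2ah = 4h; matching it to the data gives h = 7, and then k = 7.
So T(x) = -2(x − 7)² + 7.
T(10) = -2·3² + 7 = -11.

-11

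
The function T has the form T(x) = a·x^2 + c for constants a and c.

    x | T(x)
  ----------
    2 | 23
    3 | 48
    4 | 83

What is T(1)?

From T(2) = 23 and T(3) = 48: 4a + c = 23 and 9a + c = 48.
Subtracting: 5a = 25, so a = 5; then c = 23 − 5·4 = 3.
So T(x) = 5x² + 3, and T(1) = 8.

8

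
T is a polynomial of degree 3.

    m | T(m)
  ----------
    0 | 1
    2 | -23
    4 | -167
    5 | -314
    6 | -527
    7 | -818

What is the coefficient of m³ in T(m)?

Write T(m) = am³ + bm² + cm + d; the 6 given values yield a linear system in the 4 coefficients.
Solving, T(m) = -2m³ - 3m² + 2m + 1.
The coefficient of m³ is -2.

-2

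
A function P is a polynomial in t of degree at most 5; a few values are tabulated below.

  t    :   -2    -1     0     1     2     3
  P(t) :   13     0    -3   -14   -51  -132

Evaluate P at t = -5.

292

First differences: -13, -3, -11, -37, -81. Second differences: 10, -8, -26, -44. Third differences: -18, -18, -18.
Level-3 differences are constant, so P has degree 3.
Fitting a degree-3 polynomial gives P(t) = -3t³ - 4t² - 4t - 3.
Then P(-5) = 292.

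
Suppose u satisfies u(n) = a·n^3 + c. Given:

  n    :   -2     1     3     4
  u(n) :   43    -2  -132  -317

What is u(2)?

From u(-2) = 43 and u(1) = -2: -8a + c = 43 and 1a + c = -2.
Subtracting: 9a = -45, so a = -5; then c = 43 − (-5)·(-8) = 3.
So u(n) = -5n³ + 3, and u(2) = -37.

-37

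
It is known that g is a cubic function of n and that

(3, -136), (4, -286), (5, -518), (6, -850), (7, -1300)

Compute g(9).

Write g(n) = an³ + bn² + cn + d; the 5 given values yield a linear system in the 4 coefficients.
Solving, g(n) = -3n³ - 5n² - 4n + 2.
Then g(9) = -2626.

-2626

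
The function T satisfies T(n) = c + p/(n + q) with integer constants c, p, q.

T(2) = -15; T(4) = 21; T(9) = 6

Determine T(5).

12

(T(n) − c)(n + q) = p for each data point; the three points give a linear system in c and q, then p follows.
Solving: c = 3, q = -3, p = 18, so T(n) = 3 + 18/(n − 3).
Then T(5) = 3 + 18/2 = 12.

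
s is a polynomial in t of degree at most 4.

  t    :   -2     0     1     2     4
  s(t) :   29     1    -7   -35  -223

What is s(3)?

Write s(t) = at^4 + bt³ + ct² + dt + e; the 5 given values yield a linear system in the 5 coefficients.
Solving, the leading coefficient vanishes, and s(t) = -3t³ - t² - 4t + 1.
Then s(3) = -101.

-101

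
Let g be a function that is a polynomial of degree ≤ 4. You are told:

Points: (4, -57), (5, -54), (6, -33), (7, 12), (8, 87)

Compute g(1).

First differences: 3, 21, 45, 75. Second differences: 18, 24, 30. Third differences: 6, 6.
Level-3 differences are constant, so g has degree 3.
Fitting a degree-3 polynomial gives g(k) = k³ - 6k² - 4k - 9.
Then g(1) = -18.

-18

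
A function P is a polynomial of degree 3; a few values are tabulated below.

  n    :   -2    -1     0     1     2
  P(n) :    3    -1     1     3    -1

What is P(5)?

First differences: -4, 2, 2, -4. Second differences: 6, 0, -6. Third differences: -6, -6.
Level-3 differences are constant, so P has degree 3.
Fitting a degree-3 polynomial gives P(n) = -n³ + 3n + 1.
Then P(5) = -109.

-109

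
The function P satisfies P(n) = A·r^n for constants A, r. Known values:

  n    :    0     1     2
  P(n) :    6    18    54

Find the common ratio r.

Consecutive ratio: 18/6 = 3, and 54/18 = 3, so r = 3.
Then A·3^0 = 6 gives A = 6, and P(n) = 6·3^n.

3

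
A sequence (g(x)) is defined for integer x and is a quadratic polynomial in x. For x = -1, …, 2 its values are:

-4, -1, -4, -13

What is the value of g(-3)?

Write g(x) = ax² + bx + c; the 4 given values yield a linear system in the 3 coefficients.
Solving, g(x) = -3x² - 1.
Then g(-3) = -28.

-28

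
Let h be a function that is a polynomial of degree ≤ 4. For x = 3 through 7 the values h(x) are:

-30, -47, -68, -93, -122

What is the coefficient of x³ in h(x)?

Write h(x) = ax^4 + bx³ + cx² + dx + e; the 5 given values yield a linear system in the 5 coefficients.
Solving, the top 2 coefficients vanish, and h(x) = -2x² - 3x - 3.
The coefficient of x³ is 0.

0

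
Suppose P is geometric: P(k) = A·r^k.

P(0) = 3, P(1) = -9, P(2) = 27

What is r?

-3

Consecutive ratio: -9/3 = -3, and 27/(-9) = -3, so r = -3.
Then A·(-3)^0 = 3 gives A = 3, and P(k) = 3·(-3)^k.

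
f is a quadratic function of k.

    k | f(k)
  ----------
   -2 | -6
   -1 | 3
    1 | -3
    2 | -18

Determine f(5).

-111

Write f(k) = ak² + bk + c; the 4 given values yield a linear system in the 3 coefficients.
Solving, f(k) = -4k² - 3k + 4.
Then f(5) = -111.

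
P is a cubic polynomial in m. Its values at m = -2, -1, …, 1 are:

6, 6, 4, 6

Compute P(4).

96

Write P(m) = am³ + bm² + cm + d; the 4 given values yield a linear system in the 4 coefficients.
Solving, P(m) = m³ + 2m² - m + 4.
Then P(4) = 96.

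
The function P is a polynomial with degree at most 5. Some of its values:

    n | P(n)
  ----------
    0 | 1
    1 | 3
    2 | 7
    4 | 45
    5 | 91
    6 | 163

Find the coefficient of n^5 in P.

0

Write P(n) = an^5 + bn^4 + cn³ + dn² + en + p; the 6 given values yield a linear system in the 6 coefficients.
Solving, the top 2 coefficients vanish, and P(n) = n³ - 2n² + 3n + 1.
The coefficient of n^5 is 0.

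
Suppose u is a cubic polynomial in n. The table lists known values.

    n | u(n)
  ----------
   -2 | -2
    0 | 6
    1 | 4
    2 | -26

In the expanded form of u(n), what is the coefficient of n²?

Write u(n) = an³ + bn² + cn + d; the 4 given values yield a linear system in the 4 coefficients.
Solving, u(n) = -3n³ - 5n² + 6n + 6.
The coefficient of n² is -5.

-5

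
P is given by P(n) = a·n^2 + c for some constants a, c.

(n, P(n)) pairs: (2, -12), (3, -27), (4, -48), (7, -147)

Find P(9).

From P(2) = -12 and P(3) = -27: 4a + c = -12 and 9a + c = -27.
Subtracting: 5a = -15, so a = -3; then c = -12 − (-3)·4 = 0.
So P(n) = -3n² + 0, and P(9) = -243.

-243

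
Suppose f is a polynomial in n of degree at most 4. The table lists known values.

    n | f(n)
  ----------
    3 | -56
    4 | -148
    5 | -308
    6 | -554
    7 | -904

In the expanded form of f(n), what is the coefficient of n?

5

Write f(n) = an^4 + bn³ + cn² + dn + e; the 5 given values yield a linear system in the 5 coefficients.
Solving, the leading coefficient vanishes, and f(n) = -3n³ + 2n² + 5n - 8.
The coefficient of n is 5.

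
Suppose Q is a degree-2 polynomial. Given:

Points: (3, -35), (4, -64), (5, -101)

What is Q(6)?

-146

Write Q(k) = ak² + bk + c; the 3 given values yield a linear system in the 3 coefficients.
Solving, Q(k) = -4k² - k + 4.
Then Q(6) = -146.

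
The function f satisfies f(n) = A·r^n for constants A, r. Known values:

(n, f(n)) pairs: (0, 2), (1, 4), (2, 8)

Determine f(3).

16

Consecutive ratio: 4/2 = 2, and 8/4 = 2, so r = 2.
Then A·2^0 = 2 gives A = 2, and f(n) = 2·2^n.
f(3) = 2·2^3 = 16.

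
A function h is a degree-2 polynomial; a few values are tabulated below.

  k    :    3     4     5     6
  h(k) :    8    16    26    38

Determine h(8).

68

First differences: 8, 10, 12. Second differences: 2, 2.
Level-2 differences are constant, so h has degree 2.
Fitting a degree-2 polynomial gives h(k) = k² + k - 4.
Then h(8) = 68.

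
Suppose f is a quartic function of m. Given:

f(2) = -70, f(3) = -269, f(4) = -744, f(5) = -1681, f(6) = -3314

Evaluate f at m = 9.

Write f(m) = am^4 + bm³ + cm² + dm + e; the 5 given values yield a linear system in the 5 coefficients.
Solving, f(m) = -2m^4 - 3m³ - m² - 7m + 4.
Then f(9) = -15449.

-15449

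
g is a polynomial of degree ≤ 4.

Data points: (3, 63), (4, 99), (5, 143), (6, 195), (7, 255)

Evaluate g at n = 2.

35

Write g(n) = an^4 + bn³ + cn² + dn + e; the 5 given values yield a linear system in the 5 coefficients.
Solving, the top 2 coefficients vanish, and g(n) = 4n² + 8n + 3.
Then g(2) = 35.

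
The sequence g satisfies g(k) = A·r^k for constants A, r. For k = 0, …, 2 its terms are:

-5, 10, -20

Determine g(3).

Consecutive ratio: 10/(-5) = -2, and -20/10 = -2, so r = -2.
Then A·(-2)^0 = -5 gives A = -5, and g(k) = -5·(-2)^k.
g(3) = -5·(-2)^3 = 40.

40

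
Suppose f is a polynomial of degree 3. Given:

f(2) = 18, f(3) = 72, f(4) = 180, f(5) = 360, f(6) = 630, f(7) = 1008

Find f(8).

1512

First differences: 54, 108, 180, 270, 378. Second differences: 54, 72, 90, 108. Third differences: 18, 18, 18.
Level-3 differences are constant, so f has degree 3.
Fitting a degree-3 polynomial gives f(t) = 3t³ - 3t.
Then f(8) = 1512.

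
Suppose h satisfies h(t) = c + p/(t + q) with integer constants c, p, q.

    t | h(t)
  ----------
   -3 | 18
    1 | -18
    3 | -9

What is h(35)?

(h(t) − c)(t + q) = p for each data point; the three points give a linear system in c and q, then p follows.
Solving: c = 0, q = 1, p = -36, so h(t) = -36/(t + 1).
Then h(35) = 0 − 36/36 = -1.

-1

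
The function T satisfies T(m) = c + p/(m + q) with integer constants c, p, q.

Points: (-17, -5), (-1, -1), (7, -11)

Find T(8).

(T(m) − c)(m + q) = p for each data point; the three points give a linear system in c and q, then p follows.
Solving: c = -6, q = -3, p = -20, so T(m) = -6 − 20/(m − 3).
Then T(8) = -6 − 20/5 = -10.

-10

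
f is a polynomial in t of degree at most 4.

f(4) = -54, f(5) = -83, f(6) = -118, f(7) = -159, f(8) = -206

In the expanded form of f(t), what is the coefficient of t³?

First differences: -29, -35, -41, -47. Second differences: -6, -6, -6.
Level-2 differences are constant, so f has degree 2.
Fitting a degree-2 polynomial gives f(t) = -3t² - 2t + 2.
The coefficient of t³ is 0.

0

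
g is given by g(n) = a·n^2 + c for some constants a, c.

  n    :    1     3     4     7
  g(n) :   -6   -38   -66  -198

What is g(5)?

From g(1) = -6 and g(3) = -38: 1a + c = -6 and 9a + c = -38.
Subtracting: 8a = -32, so a = -4; then c = -6 − (-4)·1 = -2.
So g(n) = -4n² − 2, and g(5) = -102.

-102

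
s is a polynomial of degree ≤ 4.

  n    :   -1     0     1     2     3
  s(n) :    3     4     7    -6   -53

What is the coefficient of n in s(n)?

5

Write s(n) = an^4 + bn³ + cn² + dn + e; the 5 given values yield a linear system in the 5 coefficients.
Solving, the leading coefficient vanishes, and s(n) = -3n³ + n² + 5n + 4.
The coefficient of n is 5.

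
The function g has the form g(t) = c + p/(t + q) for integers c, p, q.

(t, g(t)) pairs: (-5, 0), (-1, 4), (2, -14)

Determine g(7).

-4

(g(t) − c)(t + q) = p for each data point; the three points give a linear system in c and q, then p follows.
Solving: c = -2, q = -1, p = -12, so g(t) = -2 − 12/(t − 1).
Then g(7) = -2 − 12/6 = -4.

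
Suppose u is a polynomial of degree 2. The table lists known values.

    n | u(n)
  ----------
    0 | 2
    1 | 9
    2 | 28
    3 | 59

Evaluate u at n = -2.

24

Write u(n) = an² + bn + c; the 4 given values yield a linear system in the 3 coefficients.
Solving, u(n) = 6n² + n + 2.
Then u(-2) = 24.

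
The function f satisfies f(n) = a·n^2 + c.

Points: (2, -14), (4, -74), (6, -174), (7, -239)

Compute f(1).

From f(2) = -14 and f(4) = -74: 4a + c = -14 and 16a + c = -74.
Subtracting: 12a = -60, so a = -5; then c = -14 − (-5)·4 = 6.
So f(n) = -5n² + 6, and f(1) = 1.

1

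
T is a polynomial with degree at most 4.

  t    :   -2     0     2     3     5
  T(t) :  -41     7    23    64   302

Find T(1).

10

Write T(t) = at^4 + bt³ + ct² + dt + e; the 5 given values yield a linear system in the 5 coefficients.
Solving, the leading coefficient vanishes, and T(t) = 3t³ - 4t² + 4t + 7.
Then T(1) = 10.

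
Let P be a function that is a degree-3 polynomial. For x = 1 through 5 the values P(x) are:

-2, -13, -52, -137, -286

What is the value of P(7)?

-848

First differences: -11, -39, -85, -149. Second differences: -28, -46, -64. Third differences: -18, -18.
Level-3 differences are constant, so P has degree 3.
Fitting a degree-3 polynomial gives P(x) = -3x³ + 4x² - 2x - 1.
Then P(7) = -848.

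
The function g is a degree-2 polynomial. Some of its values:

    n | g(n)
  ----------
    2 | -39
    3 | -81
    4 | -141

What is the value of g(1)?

Write g(n) = an² + bn + c; the 3 given values yield a linear system in the 3 coefficients.
Solving, g(n) = -9n² + 3n - 9.
Then g(1) = -15.

-15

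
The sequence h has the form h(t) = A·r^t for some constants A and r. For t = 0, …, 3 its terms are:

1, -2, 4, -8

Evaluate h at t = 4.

16

Consecutive ratio: -2/1 = -2, and 4/(-2) = -2, so r = -2.
Then A·(-2)^0 = 1 gives A = 1, and h(t) = 1·(-2)^t.
h(4) = 1·(-2)^4 = 16.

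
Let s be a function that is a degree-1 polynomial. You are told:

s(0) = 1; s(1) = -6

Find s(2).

Write s(k) = ak + b; the 2 given values yield a linear system in the 2 coefficients.
Solving, s(k) = -7k + 1.
Then s(2) = -13.

-13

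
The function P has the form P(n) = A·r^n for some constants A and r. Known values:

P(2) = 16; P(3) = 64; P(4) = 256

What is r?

Consecutive ratio: 64/16 = 4, and 256/64 = 4, so r = 4.
Then A·4^2 = 16 gives A = 1, and P(n) = 1·4^n.

4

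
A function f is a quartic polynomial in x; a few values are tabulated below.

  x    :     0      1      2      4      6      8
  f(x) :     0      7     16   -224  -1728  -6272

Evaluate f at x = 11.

-24563

Write f(x) = ax^4 + bx³ + cx² + dx + e; the 6 given values yield a linear system in the 5 coefficients.
Solving, f(x) = -2x^4 + 3x³ + 6x².
Then f(11) = -24563.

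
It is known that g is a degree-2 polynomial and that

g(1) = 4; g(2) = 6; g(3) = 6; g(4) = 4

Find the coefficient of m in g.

5

First differences: 2, 0, -2. Second differences: -2, -2.
Level-2 differences are constant, so g has degree 2.
Fitting a degree-2 polynomial gives g(m) = -m² + 5m.
The coefficient of m is 5.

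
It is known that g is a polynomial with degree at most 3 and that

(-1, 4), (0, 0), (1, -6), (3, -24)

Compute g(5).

Write g(x) = ax³ + bx² + cx + d; the 4 given values yield a linear system in the 4 coefficients.
Solving, the leading coefficient vanishes, and g(x) = -x² - 5x.
Then g(5) = -50.

-50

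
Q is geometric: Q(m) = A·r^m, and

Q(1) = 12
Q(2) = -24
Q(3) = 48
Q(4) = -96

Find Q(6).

-384

Consecutive ratio: -24/12 = -2, and 48/(-24) = -2, so r = -2.
Then A·(-2)^1 = 12 gives A = -6, and Q(m) = -6·(-2)^m.
Q(6) = -6·(-2)^6 = -384.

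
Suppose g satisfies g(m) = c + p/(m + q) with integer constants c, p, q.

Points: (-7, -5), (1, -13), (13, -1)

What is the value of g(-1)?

-8

(g(m) − c)(m + q) = p for each data point; the three points give a linear system in c and q, then p follows.
Solving: c = -3, q = -3, p = 20, so g(m) = -3 + 20/(m − 3).
Then g(-1) = -3 + 20/(-4) = -8.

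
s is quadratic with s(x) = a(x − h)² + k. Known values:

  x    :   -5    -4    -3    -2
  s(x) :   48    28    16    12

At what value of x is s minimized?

-2

First differences -20, -12, -4; second difference 8 = 2a, so a = 4.
Expanding, the x-coefficient is −2ah = -8h; matching it to the data gives h = -2, and then k = 12.
So s(x) = 4(x + 2)² + 12.
Hence h = -2.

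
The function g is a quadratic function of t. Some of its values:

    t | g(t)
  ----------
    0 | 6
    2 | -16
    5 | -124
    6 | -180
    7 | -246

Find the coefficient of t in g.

-1

Write g(t) = at² + bt + c; the 5 given values yield a linear system in the 3 coefficients.
Solving, g(t) = -5t² - t + 6.
The coefficient of t is -1.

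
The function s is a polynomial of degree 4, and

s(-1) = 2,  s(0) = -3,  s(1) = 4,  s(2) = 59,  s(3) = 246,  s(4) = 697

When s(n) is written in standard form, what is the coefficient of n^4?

First differences: -5, 7, 55, 187, 451. Second differences: 12, 48, 132, 264. Third differences: 36, 84, 132. Fourth differences: 48, 48.
Level-4 differences are constant, so s has degree 4.
Fitting a degree-4 polynomial gives s(n) = 2n^4 + 2n³ + 4n² - n - 3.
The coefficient of n^4 is 2.

2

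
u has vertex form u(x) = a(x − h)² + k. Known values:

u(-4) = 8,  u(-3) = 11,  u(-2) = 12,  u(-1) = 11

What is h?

First differences 3, 1, -1; second difference -2 = 2a, so a = -1.
Expanding, the x-coefficient is −2ah = 2h; matching it to the data gives h = -2, and then k = 12.
So u(x) = -1(x + 2)² + 12.
Hence h = -2.

-2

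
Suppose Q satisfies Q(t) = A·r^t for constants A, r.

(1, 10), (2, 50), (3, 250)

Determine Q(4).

1250

Consecutive ratio: 50/10 = 5, and 250/50 = 5, so r = 5.
Then A·5^1 = 10 gives A = 2, and Q(t) = 2·5^t.
Q(4) = 2·5^4 = 1250.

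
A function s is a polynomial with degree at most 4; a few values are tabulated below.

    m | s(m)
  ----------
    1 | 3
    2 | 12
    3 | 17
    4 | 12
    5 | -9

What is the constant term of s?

First differences: 9, 5, -5, -21. Second differences: -4, -10, -16. Third differences: -6, -6.
Level-3 differences are constant, so s has degree 3.
Fitting a degree-3 polynomial gives s(m) = -m³ + 4m² + 4m - 4.
The constant term is s(0) = -4.

-4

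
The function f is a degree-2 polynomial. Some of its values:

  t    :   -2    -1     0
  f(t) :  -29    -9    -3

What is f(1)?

Write f(t) = at² + bt + c; the 3 given values yield a linear system in the 3 coefficients.
Solving, f(t) = -7t² - t - 3.
Then f(1) = -11.

-11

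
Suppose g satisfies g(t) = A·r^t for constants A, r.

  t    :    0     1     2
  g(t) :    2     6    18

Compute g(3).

Consecutive ratio: 6/2 = 3, and 18/6 = 3, so r = 3.
Then A·3^0 = 2 gives A = 2, and g(t) = 2·3^t.
g(3) = 2·3^3 = 54.

54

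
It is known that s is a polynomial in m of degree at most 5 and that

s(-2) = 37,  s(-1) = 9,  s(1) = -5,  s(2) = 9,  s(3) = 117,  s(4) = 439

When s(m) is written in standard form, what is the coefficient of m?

Write s(m) = am^5 + bm^4 + cm³ + dm² + em + p; the 6 given values yield a linear system in the 6 coefficients.
Solving, the leading coefficient vanishes, and s(m) = 2m^4 - 3m² - 7m + 3.
The coefficient of m is -7.

-7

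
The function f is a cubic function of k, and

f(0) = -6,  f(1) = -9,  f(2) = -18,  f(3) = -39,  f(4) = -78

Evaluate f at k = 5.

First differences: -3, -9, -21, -39. Second differences: -6, -12, -18. Third differences: -6, -6.
Level-3 differences are constant, so f has degree 3.
Fitting a degree-3 polynomial gives f(k) = -k³ - 2k - 6.
Then f(5) = -141.

-141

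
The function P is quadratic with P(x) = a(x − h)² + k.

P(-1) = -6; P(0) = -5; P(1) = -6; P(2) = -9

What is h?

First differences 1, -1, -3; second difference -2 = 2a, so a = -1.
Expanding, the x-coefficient is −2ah = 2h; matching it to the data gives h = 0, and then k = -5.
So P(x) = -1(x + 0)² − 5.
Hence h = 0.

0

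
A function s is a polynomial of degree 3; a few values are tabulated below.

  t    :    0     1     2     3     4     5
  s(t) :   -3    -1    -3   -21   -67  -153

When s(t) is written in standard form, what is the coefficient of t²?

4

First differences: 2, -2, -18, -46, -86. Second differences: -4, -16, -28, -40. Third differences: -12, -12, -12.
Level-3 differences are constant, so s has degree 3.
Fitting a degree-3 polynomial gives s(t) = -2t³ + 4t² - 3.
The coefficient of t² is 4.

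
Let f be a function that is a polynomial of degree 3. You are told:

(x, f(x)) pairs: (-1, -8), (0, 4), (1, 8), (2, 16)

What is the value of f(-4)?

-212

Write f(x) = ax³ + bx² + cx + d; the 4 given values yield a linear system in the 4 coefficients.
Solving, f(x) = 2x³ - 4x² + 6x + 4.
Then f(-4) = -212.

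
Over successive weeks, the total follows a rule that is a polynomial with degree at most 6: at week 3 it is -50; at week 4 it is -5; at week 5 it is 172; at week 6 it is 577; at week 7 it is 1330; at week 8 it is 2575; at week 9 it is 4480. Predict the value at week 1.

Write the value at t as f(t).
First differences: 45, 177, 405, 753, 1245, 1905. Second differences: 132, 228, 348, 492, 660. Third differences: 96, 120, 144, 168. Fourth differences: 24, 24, 24.
Level-4 differences are constant, so f has degree 4.
Fitting a degree-4 polynomial gives f(t) = t^4 - 2t³ - 7t² - 7t + 7.
Then f(1) = -8.

-8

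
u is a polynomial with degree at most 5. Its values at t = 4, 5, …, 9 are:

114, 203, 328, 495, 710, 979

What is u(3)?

55

Write u(t) = at^5 + bt^4 + ct³ + dt² + et + p; the 6 given values yield a linear system in the 6 coefficients.
Solving, the top 2 coefficients vanish, and u(t) = t³ + 3t² + t - 2.
Then u(3) = 55.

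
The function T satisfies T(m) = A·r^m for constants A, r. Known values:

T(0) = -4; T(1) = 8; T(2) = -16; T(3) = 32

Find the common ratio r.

-2

Consecutive ratio: 8/(-4) = -2, and -16/8 = -2, so r = -2.
Then A·(-2)^0 = -4 gives A = -4, and T(m) = -4·(-2)^m.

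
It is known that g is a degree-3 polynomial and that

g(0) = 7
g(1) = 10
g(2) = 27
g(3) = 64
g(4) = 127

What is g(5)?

222

First differences: 3, 17, 37, 63. Second differences: 14, 20, 26. Third differences: 6, 6.
Level-3 differences are constant, so g has degree 3.
Extending the table by one column gives the next first difference 95, so g(5) = 127 + 95 = 222.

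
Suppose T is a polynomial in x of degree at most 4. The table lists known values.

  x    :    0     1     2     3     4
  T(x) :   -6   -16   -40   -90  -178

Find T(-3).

First differences: -10, -24, -50, -88. Second differences: -14, -26, -38. Third differences: -12, -12.
Level-3 differences are constant, so T has degree 3.
Fitting a degree-3 polynomial gives T(x) = -2x³ - x² - 7x - 6.
Then T(-3) = 60.

60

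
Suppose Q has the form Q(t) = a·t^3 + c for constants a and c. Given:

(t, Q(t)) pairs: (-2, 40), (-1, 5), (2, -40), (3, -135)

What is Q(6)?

-1080

From Q(-2) = 40 and Q(-1) = 5: -8a + c = 40 and -1a + c = 5.
Subtracting: 7a = -35, so a = -5; then c = 40 − (-5)·(-8) = 0.
So Q(t) = -5t³ + 0, and Q(6) = -1080.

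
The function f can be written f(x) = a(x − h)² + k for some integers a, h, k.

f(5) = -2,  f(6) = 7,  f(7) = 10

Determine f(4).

First differences 9, 3; second difference -6 = 2a, so a = -3.
Expanding, the x-coefficient is −2ah = 6h; matching it to the data gives h = 7, and then k = 10.
So f(x) = -3(x − 7)² + 10.
f(4) = -3·(-3)² + 10 = -17.

-17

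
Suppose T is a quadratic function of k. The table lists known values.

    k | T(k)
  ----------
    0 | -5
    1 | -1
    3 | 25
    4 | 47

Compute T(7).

149

Write T(k) = ak² + bk + c; the 4 given values yield a linear system in the 3 coefficients.
Solving, T(k) = 3k² + k - 5.
Then T(7) = 149.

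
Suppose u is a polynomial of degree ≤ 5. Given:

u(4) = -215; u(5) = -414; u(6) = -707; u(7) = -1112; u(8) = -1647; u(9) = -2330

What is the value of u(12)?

First differences: -199, -293, -405, -535, -683. Second differences: -94, -112, -130, -148. Third differences: -18, -18, -18.
Level-3 differences are constant, so u has degree 3.
Fitting a degree-3 polynomial gives u(m) = -3m³ - 2m² + 2m + 1.
Then u(12) = -5447.

-5447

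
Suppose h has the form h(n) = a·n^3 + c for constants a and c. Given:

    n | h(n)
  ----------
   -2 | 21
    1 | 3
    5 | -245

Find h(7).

From h(-2) = 21 and h(1) = 3: -8a + c = 21 and 1a + c = 3.
Subtracting: 9a = -18, so a = -2; then c = 21 − (-2)·(-8) = 5.
So h(n) = -2n³ + 5, and h(7) = -681.

-681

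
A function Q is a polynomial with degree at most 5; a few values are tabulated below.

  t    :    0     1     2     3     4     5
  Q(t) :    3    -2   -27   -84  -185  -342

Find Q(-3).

18

First differences: -5, -25, -57, -101, -157. Second differences: -20, -32, -44, -56. Third differences: -12, -12, -12.
Level-3 differences are constant, so Q has degree 3.
Fitting a degree-3 polynomial gives Q(t) = -2t³ - 4t² + t + 3.
Then Q(-3) = 18.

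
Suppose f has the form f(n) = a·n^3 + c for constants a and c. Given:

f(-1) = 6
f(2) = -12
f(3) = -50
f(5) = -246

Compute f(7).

-682

From f(-1) = 6 and f(2) = -12: -1a + c = 6 and 8a + c = -12.
Subtracting: 9a = -18, so a = -2; then c = 6 − (-2)·(-1) = 4.
So f(n) = -2n³ + 4, and f(7) = -682.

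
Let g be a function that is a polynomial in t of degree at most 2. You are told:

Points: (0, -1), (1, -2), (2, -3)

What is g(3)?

-4

Write g(t) = at² + bt + c; the 3 given values yield a linear system in the 3 coefficients.
Solving, the leading coefficient vanishes, and g(t) = -t - 1.
Then g(3) = -4.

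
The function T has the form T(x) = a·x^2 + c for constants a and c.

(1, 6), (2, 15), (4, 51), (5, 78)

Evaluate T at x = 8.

From T(1) = 6 and T(2) = 15: 1a + c = 6 and 4a + c = 15.
Subtracting: 3a = 9, so a = 3; then c = 6 − 3·1 = 3.
So T(x) = 3x² + 3, and T(8) = 195.

195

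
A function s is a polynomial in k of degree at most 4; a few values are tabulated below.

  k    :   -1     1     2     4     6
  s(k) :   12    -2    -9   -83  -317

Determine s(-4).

Write s(k) = ak^4 + bk³ + ck² + dk + e; the 5 given values yield a linear system in the 5 coefficients.
Solving, the leading coefficient vanishes, and s(k) = -2k³ + 4k² - 5k + 1.
Then s(-4) = 213.

213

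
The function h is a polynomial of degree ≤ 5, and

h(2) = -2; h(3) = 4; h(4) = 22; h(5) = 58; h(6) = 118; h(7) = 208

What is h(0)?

First differences: 6, 18, 36, 60, 90. Second differences: 12, 18, 24, 30. Third differences: 6, 6, 6.
Level-3 differences are constant, so h has degree 3.
Fitting a degree-3 polynomial gives h(t) = t³ - 3t² + 2t - 2.
The constant term is h(0) = -2.

-2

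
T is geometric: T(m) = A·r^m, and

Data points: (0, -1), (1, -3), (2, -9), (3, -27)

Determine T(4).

Consecutive ratio: -3/(-1) = 3, and -9/(-3) = 3, so r = 3.
Then A·3^0 = -1 gives A = -1, and T(m) = -1·3^m.
T(4) = -1·3^4 = -81.

-81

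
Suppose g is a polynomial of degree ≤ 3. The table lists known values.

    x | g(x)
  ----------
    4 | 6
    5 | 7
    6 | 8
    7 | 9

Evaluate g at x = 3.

First differences: 1, 1, 1.
Level-1 differences are constant, so g has degree 1.
Fitting a degree-1 polynomial gives g(x) = x + 2.
Then g(3) = 5.

5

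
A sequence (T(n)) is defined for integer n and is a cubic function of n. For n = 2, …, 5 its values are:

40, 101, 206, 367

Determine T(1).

Write T(n) = an³ + bn² + cn + d; the 4 given values yield a linear system in the 4 coefficients.
Solving, T(n) = 2n³ + 4n² + 3n + 2.
Then T(1) = 11.

11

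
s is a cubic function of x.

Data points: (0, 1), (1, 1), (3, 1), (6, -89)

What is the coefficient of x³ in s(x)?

Write s(x) = ax³ + bx² + cx + d; the 4 given values yield a linear system in the 4 coefficients.
Solving, s(x) = -x³ + 4x² - 3x + 1.
The coefficient of x³ is -1.

-1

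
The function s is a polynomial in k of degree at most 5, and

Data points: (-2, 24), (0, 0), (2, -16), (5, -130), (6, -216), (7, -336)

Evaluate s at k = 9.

Write s(k) = ak^5 + bk^4 + ck³ + dk² + ek + p; the 6 given values yield a linear system in the 6 coefficients.
Solving, the top 2 coefficients vanish, and s(k) = -k³ + k² - 6k.
Then s(9) = -702.

-702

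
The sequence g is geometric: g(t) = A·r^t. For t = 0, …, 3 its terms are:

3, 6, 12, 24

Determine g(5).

Consecutive ratio: 6/3 = 2, and 12/6 = 2, so r = 2.
Then A·2^0 = 3 gives A = 3, and g(t) = 3·2^t.
g(5) = 3·2^5 = 96.

96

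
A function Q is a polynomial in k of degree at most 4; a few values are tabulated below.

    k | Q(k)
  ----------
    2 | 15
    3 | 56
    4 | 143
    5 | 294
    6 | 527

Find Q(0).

-1

First differences: 41, 87, 151, 233. Second differences: 46, 64, 82. Third differences: 18, 18.
Level-3 differences are constant, so Q has degree 3.
Fitting a degree-3 polynomial gives Q(k) = 3k³ - 4k² + 4k - 1.
Then Q(0) = -1.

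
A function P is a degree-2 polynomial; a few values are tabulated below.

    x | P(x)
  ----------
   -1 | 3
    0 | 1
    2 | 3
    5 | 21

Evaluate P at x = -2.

Write P(x) = ax² + bx + c; the 4 given values yield a linear system in the 3 coefficients.
Solving, P(x) = x² - x + 1.
Then P(-2) = 7.

7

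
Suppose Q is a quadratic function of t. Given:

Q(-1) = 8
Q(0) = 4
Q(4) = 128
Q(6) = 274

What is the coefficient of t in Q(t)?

3

Write Q(t) = at² + bt + c; the 4 given values yield a linear system in the 3 coefficients.
Solving, Q(t) = 7t² + 3t + 4.
The coefficient of t is 3.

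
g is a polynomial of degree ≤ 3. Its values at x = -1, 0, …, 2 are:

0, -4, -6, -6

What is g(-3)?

First differences: -4, -2, 0. Second differences: 2, 2.
Level-2 differences are constant, so g has degree 2.
Fitting a degree-2 polynomial gives g(x) = x² - 3x - 4.
Then g(-3) = 14.

14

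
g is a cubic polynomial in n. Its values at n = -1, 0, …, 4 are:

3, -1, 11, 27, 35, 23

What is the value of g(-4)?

First differences: -4, 12, 16, 8, -12. Second differences: 16, 4, -8, -20. Third differences: -12, -12, -12.
Level-3 differences are constant, so g has degree 3.
Fitting a degree-3 polynomial gives g(n) = -2n³ + 8n² + 6n - 1.
Then g(-4) = 231.

231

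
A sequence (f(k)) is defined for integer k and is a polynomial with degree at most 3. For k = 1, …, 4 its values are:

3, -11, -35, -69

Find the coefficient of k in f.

1

Write f(k) = ak³ + bk² + ck + d; the 4 given values yield a linear system in the 4 coefficients.
Solving, the leading coefficient vanishes, and f(k) = -5k² + k + 7.
The coefficient of k is 1.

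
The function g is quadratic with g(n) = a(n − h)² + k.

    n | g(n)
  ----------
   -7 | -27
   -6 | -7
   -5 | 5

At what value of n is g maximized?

First differences 20, 12; second difference -8 = 2a, so a = -4.
Expanding, the n-coefficient is −2ah = 8h; matching it to the data gives h = -4, and then k = 9.
So g(n) = -4(n + 4)² + 9.
Hence h = -4.

-4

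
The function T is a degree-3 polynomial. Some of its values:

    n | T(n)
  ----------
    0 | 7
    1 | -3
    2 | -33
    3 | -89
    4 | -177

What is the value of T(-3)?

First differences: -10, -30, -56, -88. Second differences: -20, -26, -32. Third differences: -6, -6.
Level-3 differences are constant, so T has degree 3.
Fitting a degree-3 polynomial gives T(n) = -n³ - 7n² - 2n + 7.
Then T(-3) = -23.

-23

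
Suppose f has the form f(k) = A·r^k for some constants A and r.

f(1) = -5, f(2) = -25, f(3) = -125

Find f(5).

Consecutive ratio: -25/(-5) = 5, and -125/(-25) = 5, so r = 5.
Then A·5^1 = -5 gives A = -1, and f(k) = -1·5^k.
f(5) = -1·5^5 = -3125.

-3125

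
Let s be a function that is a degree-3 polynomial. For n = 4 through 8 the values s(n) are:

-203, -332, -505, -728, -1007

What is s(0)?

-7

First differences: -129, -173, -223, -279. Second differences: -44, -50, -56. Third differences: -6, -6.
Level-3 differences are constant, so s has degree 3.
Fitting a degree-3 polynomial gives s(n) = -n³ - 7n² - 5n - 7.
The constant term is s(0) = -7.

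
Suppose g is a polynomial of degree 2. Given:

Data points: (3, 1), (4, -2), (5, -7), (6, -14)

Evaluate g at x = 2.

Write g(x) = ax² + bx + c; the 4 given values yield a linear system in the 3 coefficients.
Solving, g(x) = -x² + 4x - 2.
Then g(2) = 2.

2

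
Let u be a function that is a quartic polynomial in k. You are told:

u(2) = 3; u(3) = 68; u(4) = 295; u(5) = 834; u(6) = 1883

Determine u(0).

-1

Write u(k) = ak^4 + bk³ + ck² + dk + e; the 5 given values yield a linear system in the 5 coefficients.
Solving, u(k) = 2k^4 - 3k³ - 2k² + 2k - 1.
Then u(0) = -1.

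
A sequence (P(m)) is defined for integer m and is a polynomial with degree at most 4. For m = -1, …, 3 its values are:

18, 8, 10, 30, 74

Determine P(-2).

34

Write P(m) = am^4 + bm³ + cm² + dm + e; the 5 given values yield a linear system in the 5 coefficients.
Solving, the leading coefficient vanishes, and P(m) = m³ + 6m² - 5m + 8.
Then P(-2) = 34.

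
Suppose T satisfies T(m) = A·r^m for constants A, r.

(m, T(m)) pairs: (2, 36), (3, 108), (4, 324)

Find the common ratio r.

3

Consecutive ratio: 108/36 = 3, and 324/108 = 3, so r = 3.
Then A·3^2 = 36 gives A = 4, and T(m) = 4·3^m.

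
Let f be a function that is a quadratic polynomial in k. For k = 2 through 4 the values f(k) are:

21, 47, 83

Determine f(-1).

3

Write f(k) = ak² + bk + c; the 3 given values yield a linear system in the 3 coefficients.
Solving, f(k) = 5k² + k - 1.
Then f(-1) = 3.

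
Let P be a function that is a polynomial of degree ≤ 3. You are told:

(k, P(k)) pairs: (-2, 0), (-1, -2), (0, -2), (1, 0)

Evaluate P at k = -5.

First differences: -2, 0, 2. Second differences: 2, 2.
Level-2 differences are constant, so P has degree 2.
Fitting a degree-2 polynomial gives P(k) = k² + k - 2.
Then P(-5) = 18.

18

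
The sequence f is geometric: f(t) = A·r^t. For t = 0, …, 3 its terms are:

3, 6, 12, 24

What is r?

2

Consecutive ratio: 6/3 = 2, and 12/6 = 2, so r = 2.
Then A·2^0 = 3 gives A = 3, and f(t) = 3·2^t.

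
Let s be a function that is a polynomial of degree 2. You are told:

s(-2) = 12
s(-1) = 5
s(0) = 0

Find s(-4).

Write s(k) = ak² + bk + c; the 3 given values yield a linear system in the 3 coefficients.
Solving, s(k) = k² - 4k.
Then s(-4) = 32.

32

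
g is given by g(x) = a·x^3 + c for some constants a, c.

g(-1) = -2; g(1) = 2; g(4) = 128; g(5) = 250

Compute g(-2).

From g(-1) = -2 and g(1) = 2: -1a + c = -2 and 1a + c = 2.
Subtracting: 2a = 4, so a = 2; then c = -2 − 2·(-1) = 0.
So g(x) = 2x³ + 0, and g(-2) = -16.

-16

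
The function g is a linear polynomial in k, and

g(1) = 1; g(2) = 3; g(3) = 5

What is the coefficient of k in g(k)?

2

First differences: 2, 2.
Level-1 differences are constant, so g has degree 1.
Fitting a degree-1 polynomial gives g(k) = 2k - 1.
The coefficient of k is 2.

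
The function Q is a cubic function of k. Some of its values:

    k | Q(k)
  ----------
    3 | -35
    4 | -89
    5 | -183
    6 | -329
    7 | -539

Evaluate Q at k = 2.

First differences: -54, -94, -146, -210. Second differences: -40, -52, -64. Third differences: -12, -12.
Level-3 differences are constant, so Q has degree 3.
Fitting a degree-3 polynomial gives Q(k) = -2k³ + 4k² - 8k + 7.
Then Q(2) = -9.

-9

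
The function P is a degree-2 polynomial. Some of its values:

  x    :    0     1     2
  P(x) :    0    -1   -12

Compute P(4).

-64

Write P(x) = ax² + bx + c; the 3 given values yield a linear system in the 3 coefficients.
Solving, P(x) = -5x² + 4x.
Then P(4) = -64.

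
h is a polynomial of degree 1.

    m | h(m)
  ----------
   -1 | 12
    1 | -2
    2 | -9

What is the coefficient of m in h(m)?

Write h(m) = am + b; the 3 given values yield a linear system in the 2 coefficients.
Solving, h(m) = -7m + 5.
The coefficient of m is -7.

-7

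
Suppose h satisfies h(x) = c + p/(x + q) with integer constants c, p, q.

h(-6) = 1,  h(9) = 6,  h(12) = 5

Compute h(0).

-3

(h(x) − c)(x + q) = p for each data point; the three points give a linear system in c and q, then p follows.
Solving: c = 3, q = -3, p = 18, so h(x) = 3 + 18/(x − 3).
Then h(0) = 3 + 18/(-3) = -3.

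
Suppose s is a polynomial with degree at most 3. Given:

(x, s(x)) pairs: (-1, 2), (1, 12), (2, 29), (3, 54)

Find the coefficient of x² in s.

4

Write s(x) = ax³ + bx² + cx + d; the 4 given values yield a linear system in the 4 coefficients.
Solving, the leading coefficient vanishes, and s(x) = 4x² + 5x + 3.
The coefficient of x² is 4.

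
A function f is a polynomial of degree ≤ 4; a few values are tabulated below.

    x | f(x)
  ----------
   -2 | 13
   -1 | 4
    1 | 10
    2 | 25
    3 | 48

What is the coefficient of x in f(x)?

Write f(x) = ax^4 + bx³ + cx² + dx + e; the 5 given values yield a linear system in the 5 coefficients.
Solving, the top 2 coefficients vanish, and f(x) = 4x² + 3x + 3.
The coefficient of x is 3.

3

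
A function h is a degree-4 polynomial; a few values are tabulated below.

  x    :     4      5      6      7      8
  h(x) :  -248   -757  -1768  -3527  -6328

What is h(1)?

7

Write h(x) = ax^4 + bx³ + cx² + dx + e; the 5 given values yield a linear system in the 5 coefficients.
Solving, h(x) = -2x^4 + 3x³ + 6x² - 8x + 8.
Then h(1) = 7.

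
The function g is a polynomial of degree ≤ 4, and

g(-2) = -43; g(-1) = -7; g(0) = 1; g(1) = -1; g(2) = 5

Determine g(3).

37

Write g(m) = am^4 + bm³ + cm² + dm + e; the 5 given values yield a linear system in the 5 coefficients.
Solving, the leading coefficient vanishes, and g(m) = 3m³ - 5m² + 1.
Then g(3) = 37.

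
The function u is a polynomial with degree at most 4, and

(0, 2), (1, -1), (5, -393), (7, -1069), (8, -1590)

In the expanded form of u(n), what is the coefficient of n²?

-1

Write u(n) = an^4 + bn³ + cn² + dn + e; the 5 given values yield a linear system in the 5 coefficients.
Solving, the leading coefficient vanishes, and u(n) = -3n³ - n² + n + 2.
The coefficient of n² is -1.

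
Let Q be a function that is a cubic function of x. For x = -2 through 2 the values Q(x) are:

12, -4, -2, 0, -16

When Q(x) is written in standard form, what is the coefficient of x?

First differences: -16, 2, 2, -16. Second differences: 18, 0, -18. Third differences: -18, -18.
Level-3 differences are constant, so Q has degree 3.
Fitting a degree-3 polynomial gives Q(x) = -3x³ + 5x - 2.
The coefficient of x is 5.

5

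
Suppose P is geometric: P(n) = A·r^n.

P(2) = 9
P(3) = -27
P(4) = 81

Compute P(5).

Consecutive ratio: -27/9 = -3, and 81/(-27) = -3, so r = -3.
Then A·(-3)^2 = 9 gives A = 1, and P(n) = 1·(-3)^n.
P(5) = 1·(-3)^5 = -243.

-243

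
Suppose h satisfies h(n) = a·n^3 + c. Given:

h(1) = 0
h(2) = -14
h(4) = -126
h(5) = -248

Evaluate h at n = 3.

From h(1) = 0 and h(2) = -14: 1a + c = 0 and 8a + c = -14.
Subtracting: 7a = -14, so a = -2; then c = 0 − (-2)·1 = 2.
So h(n) = -2n³ + 2, and h(3) = -52.

-52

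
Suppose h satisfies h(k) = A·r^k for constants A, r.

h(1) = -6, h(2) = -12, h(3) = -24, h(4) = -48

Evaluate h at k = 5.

-96

Consecutive ratio: -12/(-6) = 2, and -24/(-12) = 2, so r = 2.
Then A·2^1 = -6 gives A = -3, and h(k) = -3·2^k.
h(5) = -3·2^5 = -96.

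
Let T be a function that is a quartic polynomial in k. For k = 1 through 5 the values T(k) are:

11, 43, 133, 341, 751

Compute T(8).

4393

Write T(k) = ak^4 + bk³ + ck² + dk + e; the 5 given values yield a linear system in the 5 coefficients.
Solving, T(k) = k^4 + 4k² + 5k + 1.
Then T(8) = 4393.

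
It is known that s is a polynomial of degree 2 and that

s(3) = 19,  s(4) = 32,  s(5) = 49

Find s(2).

10

Write s(n) = an² + bn + c; the 3 given values yield a linear system in the 3 coefficients.
Solving, s(n) = 2n² - n + 4.
Then s(2) = 10.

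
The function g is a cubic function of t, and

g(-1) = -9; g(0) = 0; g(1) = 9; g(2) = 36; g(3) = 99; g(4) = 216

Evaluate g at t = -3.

Write g(t) = at³ + bt² + ct + d; the 6 given values yield a linear system in the 4 coefficients.
Solving, g(t) = 3t³ + 6t.
Then g(-3) = -99.

-99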